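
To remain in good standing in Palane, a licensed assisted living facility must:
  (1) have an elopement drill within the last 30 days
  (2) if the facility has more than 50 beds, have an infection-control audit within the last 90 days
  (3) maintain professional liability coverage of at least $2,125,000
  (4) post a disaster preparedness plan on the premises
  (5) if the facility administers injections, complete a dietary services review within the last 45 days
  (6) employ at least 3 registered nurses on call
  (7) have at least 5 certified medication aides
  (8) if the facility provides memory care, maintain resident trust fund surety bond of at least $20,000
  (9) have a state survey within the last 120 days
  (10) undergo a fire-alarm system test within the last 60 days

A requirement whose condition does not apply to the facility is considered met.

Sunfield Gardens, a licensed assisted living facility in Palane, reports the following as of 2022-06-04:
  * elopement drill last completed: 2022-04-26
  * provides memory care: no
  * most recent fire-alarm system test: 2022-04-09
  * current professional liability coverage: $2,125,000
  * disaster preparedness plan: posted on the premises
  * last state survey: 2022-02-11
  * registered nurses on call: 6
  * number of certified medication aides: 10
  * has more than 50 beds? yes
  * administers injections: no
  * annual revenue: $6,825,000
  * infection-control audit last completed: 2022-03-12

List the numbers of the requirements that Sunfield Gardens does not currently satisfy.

1. elopement drill 39 days ago vs limit 30 → not met
2. condition 'has more than 50 beds' holds; infection-control audit 84 days ago vs limit 90 → met
3. professional liability coverage $2,125,000 ≥ $2,125,000 → met
4. disaster preparedness plan present → met
5. condition 'administers injections' does not hold → requirement n/a → met
6. registered nurses on call 6 ≥ 3 → met
7. certified medication aides 10 ≥ 5 → met
8. condition 'provides memory care' does not hold → requirement n/a → met
9. state survey 113 days ago vs limit 120 → met
10. fire-alarm system test 56 days ago vs limit 60 → met
Not met: 1

1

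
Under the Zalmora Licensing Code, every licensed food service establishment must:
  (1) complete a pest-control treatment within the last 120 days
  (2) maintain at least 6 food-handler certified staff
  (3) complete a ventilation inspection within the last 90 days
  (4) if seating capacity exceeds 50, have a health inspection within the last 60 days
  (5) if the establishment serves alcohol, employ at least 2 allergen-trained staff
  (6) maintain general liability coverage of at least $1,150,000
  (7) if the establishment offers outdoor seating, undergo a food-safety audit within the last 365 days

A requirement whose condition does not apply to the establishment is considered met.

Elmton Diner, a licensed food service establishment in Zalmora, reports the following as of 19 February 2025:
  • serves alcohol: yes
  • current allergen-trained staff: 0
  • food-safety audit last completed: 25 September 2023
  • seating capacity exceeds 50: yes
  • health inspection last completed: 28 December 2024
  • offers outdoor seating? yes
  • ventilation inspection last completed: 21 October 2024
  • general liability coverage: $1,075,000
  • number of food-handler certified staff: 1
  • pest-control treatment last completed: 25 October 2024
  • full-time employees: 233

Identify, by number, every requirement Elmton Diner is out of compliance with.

1. pest-control treatment 117 days ago vs limit 120 → met
2. food-handler certified staff 1 < 6 → not met
3. ventilation inspection 121 days ago vs limit 90 → not met
4. condition 'seating capacity exceeds 50' holds; health inspection 53 days ago vs limit 60 → met
5. condition 'serves alcohol' holds; allergen-trained staff 0 < 2 → not met
6. general liability coverage $1,075,000 < $1,150,000 → not met
7. condition 'offers outdoor seating' holds; food-safety audit 513 days ago vs limit 365 → not met
Not met: 2, 3, 5, 6, 7

2, 3, 5, 6, 7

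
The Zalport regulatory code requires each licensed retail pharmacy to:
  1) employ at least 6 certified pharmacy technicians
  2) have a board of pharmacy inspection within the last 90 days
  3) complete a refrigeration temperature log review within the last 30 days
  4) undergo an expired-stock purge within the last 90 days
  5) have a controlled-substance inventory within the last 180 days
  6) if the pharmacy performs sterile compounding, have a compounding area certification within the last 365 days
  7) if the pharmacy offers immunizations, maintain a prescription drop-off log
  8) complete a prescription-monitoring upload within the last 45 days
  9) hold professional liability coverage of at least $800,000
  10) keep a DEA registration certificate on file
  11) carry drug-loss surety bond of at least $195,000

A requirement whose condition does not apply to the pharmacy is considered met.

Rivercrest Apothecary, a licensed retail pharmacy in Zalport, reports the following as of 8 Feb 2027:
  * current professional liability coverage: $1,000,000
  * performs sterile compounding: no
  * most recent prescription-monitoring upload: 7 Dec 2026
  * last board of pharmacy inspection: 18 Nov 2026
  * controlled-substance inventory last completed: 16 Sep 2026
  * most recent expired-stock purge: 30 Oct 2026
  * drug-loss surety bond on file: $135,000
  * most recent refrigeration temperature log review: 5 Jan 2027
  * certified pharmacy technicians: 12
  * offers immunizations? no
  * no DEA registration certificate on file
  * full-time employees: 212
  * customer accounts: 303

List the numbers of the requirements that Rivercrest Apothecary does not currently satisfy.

1. certified pharmacy technicians 12 ≥ 6 → met
2. board of pharmacy inspection 82 days ago vs limit 90 → met
3. refrigeration temperature log review 34 days ago vs limit 30 → not met
4. expired-stock purge 101 days ago vs limit 90 → not met
5. controlled-substance inventory 145 days ago vs limit 180 → met
6. condition 'performs sterile compounding' does not hold → requirement n/a → met
7. condition 'offers immunizations' does not hold → requirement n/a → met
8. prescription-monitoring upload 63 days ago vs limit 45 → not met
9. professional liability coverage $1,000,000 ≥ $800,000 → met
10. DEA registration certificate absent → not met
11. drug-loss surety bond $135,000 < $195,000 → not met
Not met: 3, 4, 8, 10, 11

3, 4, 8, 10, 11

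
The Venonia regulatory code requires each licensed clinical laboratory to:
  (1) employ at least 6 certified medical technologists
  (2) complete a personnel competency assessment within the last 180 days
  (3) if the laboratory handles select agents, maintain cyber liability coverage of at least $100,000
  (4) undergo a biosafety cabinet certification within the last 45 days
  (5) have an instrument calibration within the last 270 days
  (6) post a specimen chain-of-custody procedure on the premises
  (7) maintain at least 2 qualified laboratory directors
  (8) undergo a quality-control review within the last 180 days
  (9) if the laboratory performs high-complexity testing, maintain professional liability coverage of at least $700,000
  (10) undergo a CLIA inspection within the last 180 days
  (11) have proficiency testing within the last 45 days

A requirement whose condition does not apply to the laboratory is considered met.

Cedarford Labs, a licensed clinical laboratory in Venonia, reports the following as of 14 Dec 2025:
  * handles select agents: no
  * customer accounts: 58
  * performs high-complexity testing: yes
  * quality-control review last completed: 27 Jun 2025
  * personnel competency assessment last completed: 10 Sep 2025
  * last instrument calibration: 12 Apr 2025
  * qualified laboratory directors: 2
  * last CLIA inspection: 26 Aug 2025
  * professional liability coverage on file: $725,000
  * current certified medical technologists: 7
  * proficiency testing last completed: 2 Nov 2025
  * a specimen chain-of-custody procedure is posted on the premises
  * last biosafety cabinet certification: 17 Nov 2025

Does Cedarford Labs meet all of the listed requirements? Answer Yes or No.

Yes

1. certified medical technologists 7 ≥ 6 → met
2. personnel competency assessment 95 days ago vs limit 180 → met
3. condition 'handles select agents' does not hold → requirement n/a → met
4. biosafety cabinet certification 27 days ago vs limit 45 → met
5. instrument calibration 246 days ago vs limit 270 → met
6. specimen chain-of-custody procedure present → met
7. qualified laboratory directors 2 ≥ 2 → met
8. quality-control review 170 days ago vs limit 180 → met
9. condition 'performs high-complexity testing' holds; professional liability coverage $725,000 ≥ $700,000 → met
10. CLIA inspection 110 days ago vs limit 180 → met
11. proficiency testing 42 days ago vs limit 45 → met
All met.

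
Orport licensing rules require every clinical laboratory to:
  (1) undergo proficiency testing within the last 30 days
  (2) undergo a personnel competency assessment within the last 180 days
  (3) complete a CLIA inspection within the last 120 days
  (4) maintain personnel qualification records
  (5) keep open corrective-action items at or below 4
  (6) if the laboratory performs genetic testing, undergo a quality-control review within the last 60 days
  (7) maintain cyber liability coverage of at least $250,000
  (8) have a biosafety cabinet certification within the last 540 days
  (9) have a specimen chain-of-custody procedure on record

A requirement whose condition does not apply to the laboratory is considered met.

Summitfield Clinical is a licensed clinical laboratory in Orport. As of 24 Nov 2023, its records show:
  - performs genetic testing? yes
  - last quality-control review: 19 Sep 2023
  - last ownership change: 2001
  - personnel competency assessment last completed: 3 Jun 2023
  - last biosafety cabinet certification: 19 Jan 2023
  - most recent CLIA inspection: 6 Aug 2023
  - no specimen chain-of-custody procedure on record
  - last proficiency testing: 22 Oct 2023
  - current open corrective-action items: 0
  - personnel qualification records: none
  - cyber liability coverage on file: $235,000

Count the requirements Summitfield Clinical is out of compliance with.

1. proficiency testing 33 days ago vs limit 30 → not met
2. personnel competency assessment 174 days ago vs limit 180 → met
3. CLIA inspection 110 days ago vs limit 120 → met
4. personnel qualification records absent → not met
5. open corrective-action items 0 ≤ 4 → met
6. condition 'performs genetic testing' holds; quality-control review 66 days ago vs limit 60 → not met
7. cyber liability coverage $235,000 < $250,000 → not met
8. biosafety cabinet certification 309 days ago vs limit 540 → met
9. specimen chain-of-custody procedure absent → not met
Not met: 5 of 9

5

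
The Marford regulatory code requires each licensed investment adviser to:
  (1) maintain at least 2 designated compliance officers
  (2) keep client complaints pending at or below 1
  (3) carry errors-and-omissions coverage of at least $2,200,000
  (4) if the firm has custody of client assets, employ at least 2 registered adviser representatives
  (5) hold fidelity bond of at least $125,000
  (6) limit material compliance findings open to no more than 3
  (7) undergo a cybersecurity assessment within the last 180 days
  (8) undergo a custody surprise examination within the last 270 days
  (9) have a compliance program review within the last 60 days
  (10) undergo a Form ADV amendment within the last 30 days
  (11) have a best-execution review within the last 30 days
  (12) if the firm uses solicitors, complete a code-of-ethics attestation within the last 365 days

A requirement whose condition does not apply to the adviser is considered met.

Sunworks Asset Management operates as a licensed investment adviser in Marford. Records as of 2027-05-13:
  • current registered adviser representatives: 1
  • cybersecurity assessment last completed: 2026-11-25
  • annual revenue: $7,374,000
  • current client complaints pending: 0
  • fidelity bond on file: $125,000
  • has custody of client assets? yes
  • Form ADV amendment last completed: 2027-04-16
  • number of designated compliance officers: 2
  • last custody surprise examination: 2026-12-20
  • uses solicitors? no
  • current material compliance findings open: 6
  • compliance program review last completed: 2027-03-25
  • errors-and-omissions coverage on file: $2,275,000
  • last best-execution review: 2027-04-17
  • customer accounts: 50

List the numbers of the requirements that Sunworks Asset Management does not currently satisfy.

4, 6

1. designated compliance officers 2 ≥ 2 → met
2. client complaints pending 0 ≤ 1 → met
3. errors-and-omissions coverage $2,275,000 ≥ $2,200,000 → met
4. condition 'has custody of client assets' holds; registered adviser representatives 1 < 2 → not met
5. fidelity bond $125,000 ≥ $125,000 → met
6. material compliance findings open 6 > 3 → not met
7. cybersecurity assessment 169 days ago vs limit 180 → met
8. custody surprise examination 144 days ago vs limit 270 → met
9. compliance program review 49 days ago vs limit 60 → met
10. Form ADV amendment 27 days ago vs limit 30 → met
11. best-execution review 26 days ago vs limit 30 → met
12. condition 'uses solicitors' does not hold → requirement n/a → met
Not met: 4, 6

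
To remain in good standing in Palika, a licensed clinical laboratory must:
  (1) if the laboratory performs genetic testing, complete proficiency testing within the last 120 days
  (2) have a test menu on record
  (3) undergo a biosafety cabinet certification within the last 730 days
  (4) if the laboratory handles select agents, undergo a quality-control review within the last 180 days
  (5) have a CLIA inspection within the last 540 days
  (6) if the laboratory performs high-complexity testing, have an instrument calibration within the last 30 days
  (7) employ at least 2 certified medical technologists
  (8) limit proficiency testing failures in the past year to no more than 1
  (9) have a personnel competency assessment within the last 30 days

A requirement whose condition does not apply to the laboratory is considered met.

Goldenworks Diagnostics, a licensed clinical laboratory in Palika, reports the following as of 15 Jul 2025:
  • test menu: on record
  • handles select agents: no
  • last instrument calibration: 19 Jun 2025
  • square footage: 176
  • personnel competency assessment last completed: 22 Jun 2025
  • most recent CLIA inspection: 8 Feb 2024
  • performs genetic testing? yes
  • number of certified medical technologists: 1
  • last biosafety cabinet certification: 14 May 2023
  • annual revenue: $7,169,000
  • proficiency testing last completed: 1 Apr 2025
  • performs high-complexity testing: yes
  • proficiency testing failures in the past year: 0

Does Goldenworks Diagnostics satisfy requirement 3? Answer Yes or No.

3. biosafety cabinet certification 793 days ago vs limit 730 → not met

No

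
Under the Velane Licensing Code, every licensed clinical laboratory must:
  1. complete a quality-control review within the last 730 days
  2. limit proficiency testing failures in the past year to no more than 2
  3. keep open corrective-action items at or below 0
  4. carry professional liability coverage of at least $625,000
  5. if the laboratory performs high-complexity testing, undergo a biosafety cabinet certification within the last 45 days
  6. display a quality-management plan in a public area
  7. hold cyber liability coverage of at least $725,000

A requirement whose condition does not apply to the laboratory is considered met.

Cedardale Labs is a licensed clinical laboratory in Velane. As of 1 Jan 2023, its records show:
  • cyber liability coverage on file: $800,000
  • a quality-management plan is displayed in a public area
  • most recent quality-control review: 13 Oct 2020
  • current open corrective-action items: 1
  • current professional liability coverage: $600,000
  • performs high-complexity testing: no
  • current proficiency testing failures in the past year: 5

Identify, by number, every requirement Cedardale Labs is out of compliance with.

1. quality-control review 810 days ago vs limit 730 → not met
2. proficiency testing failures in the past year 5 > 2 → not met
3. open corrective-action items 1 > 0 → not met
4. professional liability coverage $600,000 < $625,000 → not met
5. condition 'performs high-complexity testing' does not hold → requirement n/a → met
6. quality-management plan present → met
7. cyber liability coverage $800,000 ≥ $725,000 → met
Not met: 1, 2, 3, 4

1, 2, 3, 4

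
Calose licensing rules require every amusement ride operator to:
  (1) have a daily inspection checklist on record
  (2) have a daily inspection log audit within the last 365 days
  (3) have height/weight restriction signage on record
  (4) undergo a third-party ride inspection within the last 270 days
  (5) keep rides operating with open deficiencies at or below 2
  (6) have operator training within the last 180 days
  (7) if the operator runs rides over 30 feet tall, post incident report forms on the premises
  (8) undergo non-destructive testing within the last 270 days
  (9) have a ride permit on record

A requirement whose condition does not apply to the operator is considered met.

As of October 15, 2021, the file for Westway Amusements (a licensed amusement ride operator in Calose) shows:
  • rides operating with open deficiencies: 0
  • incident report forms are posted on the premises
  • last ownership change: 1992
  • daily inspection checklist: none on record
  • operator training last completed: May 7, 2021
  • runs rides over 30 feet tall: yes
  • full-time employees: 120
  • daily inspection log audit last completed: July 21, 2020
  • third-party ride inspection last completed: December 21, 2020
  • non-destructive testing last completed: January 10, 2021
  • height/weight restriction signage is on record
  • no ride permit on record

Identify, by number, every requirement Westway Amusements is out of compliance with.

1. daily inspection checklist absent → not met
2. daily inspection log audit 451 days ago vs limit 365 → not met
3. height/weight restriction signage present → met
4. third-party ride inspection 298 days ago vs limit 270 → not met
5. rides operating with open deficiencies 0 ≤ 2 → met
6. operator training 161 days ago vs limit 180 → met
7. condition 'runs rides over 30 feet tall' holds; incident report forms present → met
8. non-destructive testing 278 days ago vs limit 270 → not met
9. ride permit absent → not met
Not met: 1, 2, 4, 8, 9

1, 2, 4, 8, 9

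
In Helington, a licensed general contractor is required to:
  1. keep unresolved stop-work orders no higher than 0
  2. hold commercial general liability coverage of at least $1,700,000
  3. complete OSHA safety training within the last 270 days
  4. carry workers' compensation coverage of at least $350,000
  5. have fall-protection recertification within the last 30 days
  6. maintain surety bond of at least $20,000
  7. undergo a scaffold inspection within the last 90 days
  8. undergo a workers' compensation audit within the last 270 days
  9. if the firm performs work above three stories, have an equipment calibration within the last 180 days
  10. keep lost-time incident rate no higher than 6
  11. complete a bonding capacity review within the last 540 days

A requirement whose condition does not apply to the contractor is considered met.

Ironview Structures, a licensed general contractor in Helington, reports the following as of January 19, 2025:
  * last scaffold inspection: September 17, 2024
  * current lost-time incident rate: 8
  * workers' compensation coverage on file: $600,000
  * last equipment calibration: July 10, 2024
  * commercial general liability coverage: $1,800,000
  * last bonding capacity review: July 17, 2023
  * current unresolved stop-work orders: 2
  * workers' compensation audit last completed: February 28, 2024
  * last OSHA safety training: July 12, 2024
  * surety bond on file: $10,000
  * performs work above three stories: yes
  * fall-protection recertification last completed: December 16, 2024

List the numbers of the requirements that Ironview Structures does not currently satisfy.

1. unresolved stop-work orders 2 > 0 → not met
2. commercial general liability coverage $1,800,000 ≥ $1,700,000 → met
3. OSHA safety training 191 days ago vs limit 270 → met
4. workers' compensation coverage $600,000 ≥ $350,000 → met
5. fall-protection recertification 34 days ago vs limit 30 → not met
6. surety bond $10,000 < $20,000 → not met
7. scaffold inspection 124 days ago vs limit 90 → not met
8. workers' compensation audit 326 days ago vs limit 270 → not met
9. condition 'performs work above three stories' holds; equipment calibration 193 days ago vs limit 180 → not met
10. lost-time incident rate 8 > 6 → not met
11. bonding capacity review 552 days ago vs limit 540 → not met
Not met: 1, 5, 6, 7, 8, 9, 10, 11

1, 5, 6, 7, 8, 9, 10, 11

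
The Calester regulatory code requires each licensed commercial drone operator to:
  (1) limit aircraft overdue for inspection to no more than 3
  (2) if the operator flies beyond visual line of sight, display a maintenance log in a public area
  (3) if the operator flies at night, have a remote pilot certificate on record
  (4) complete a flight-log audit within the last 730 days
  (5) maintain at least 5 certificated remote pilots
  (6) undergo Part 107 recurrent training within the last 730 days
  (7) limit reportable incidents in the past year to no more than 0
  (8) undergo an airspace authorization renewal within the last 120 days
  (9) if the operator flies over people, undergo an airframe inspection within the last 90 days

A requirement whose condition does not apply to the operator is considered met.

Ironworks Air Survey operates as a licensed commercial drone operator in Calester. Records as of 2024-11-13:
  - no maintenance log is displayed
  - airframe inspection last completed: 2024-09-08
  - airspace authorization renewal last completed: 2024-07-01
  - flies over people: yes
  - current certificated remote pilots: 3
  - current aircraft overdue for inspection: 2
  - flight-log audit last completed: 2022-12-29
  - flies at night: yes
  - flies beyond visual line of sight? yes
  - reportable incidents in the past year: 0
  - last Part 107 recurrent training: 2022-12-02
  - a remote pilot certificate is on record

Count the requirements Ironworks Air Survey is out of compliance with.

1. aircraft overdue for inspection 2 ≤ 3 → met
2. condition 'flies beyond visual line of sight' holds; maintenance log absent → not met
3. condition 'flies at night' holds; remote pilot certificate present → met
4. flight-log audit 685 days ago vs limit 730 → met
5. certificated remote pilots 3 < 5 → not met
6. Part 107 recurrent training 712 days ago vs limit 730 → met
7. reportable incidents in the past year 0 ≤ 0 → met
8. airspace authorization renewal 135 days ago vs limit 120 → not met
9. condition 'flies over people' holds; airframe inspection 66 days ago vs limit 90 → met
Not met: 3 of 9

3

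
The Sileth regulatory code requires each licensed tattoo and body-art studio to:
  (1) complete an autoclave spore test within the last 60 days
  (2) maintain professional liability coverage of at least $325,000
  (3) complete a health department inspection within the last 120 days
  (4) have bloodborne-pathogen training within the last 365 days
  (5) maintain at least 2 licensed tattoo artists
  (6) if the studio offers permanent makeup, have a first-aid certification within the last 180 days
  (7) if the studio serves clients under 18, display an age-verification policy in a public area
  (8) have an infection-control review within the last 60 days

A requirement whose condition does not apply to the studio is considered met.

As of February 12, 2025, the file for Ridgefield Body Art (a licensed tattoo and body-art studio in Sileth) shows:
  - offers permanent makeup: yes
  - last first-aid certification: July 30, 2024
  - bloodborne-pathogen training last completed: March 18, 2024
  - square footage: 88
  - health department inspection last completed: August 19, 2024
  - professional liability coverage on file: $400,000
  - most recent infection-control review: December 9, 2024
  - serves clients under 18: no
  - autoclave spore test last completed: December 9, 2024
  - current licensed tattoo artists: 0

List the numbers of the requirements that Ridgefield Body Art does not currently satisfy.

1. autoclave spore test 65 days ago vs limit 60 → not met
2. professional liability coverage $400,000 ≥ $325,000 → met
3. health department inspection 177 days ago vs limit 120 → not met
4. bloodborne-pathogen training 331 days ago vs limit 365 → met
5. licensed tattoo artists 0 < 2 → not met
6. condition 'offers permanent makeup' holds; first-aid certification 197 days ago vs limit 180 → not met
7. condition 'serves clients under 18' does not hold → requirement n/a → met
8. infection-control review 65 days ago vs limit 60 → not met
Not met: 1, 3, 5, 6, 8

1, 3, 5, 6, 8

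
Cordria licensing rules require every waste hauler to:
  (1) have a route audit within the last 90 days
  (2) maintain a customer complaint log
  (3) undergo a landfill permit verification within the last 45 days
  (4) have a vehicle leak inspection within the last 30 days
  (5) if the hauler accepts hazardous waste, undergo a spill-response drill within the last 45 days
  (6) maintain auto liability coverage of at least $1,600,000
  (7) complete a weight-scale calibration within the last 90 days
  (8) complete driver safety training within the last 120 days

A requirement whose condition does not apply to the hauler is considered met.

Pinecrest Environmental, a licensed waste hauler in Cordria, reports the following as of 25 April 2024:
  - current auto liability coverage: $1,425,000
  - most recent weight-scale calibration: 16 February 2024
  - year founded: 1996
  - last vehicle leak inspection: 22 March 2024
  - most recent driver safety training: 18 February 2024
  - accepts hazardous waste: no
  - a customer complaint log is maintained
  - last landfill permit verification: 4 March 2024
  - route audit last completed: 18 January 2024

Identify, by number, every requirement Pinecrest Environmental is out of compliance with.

1, 3, 4, 6

1. route audit 98 days ago vs limit 90 → not met
2. customer complaint log present → met
3. landfill permit verification 52 days ago vs limit 45 → not met
4. vehicle leak inspection 34 days ago vs limit 30 → not met
5. condition 'accepts hazardous waste' does not hold → requirement n/a → met
6. auto liability coverage $1,425,000 < $1,600,000 → not met
7. weight-scale calibration 69 days ago vs limit 90 → met
8. driver safety training 67 days ago vs limit 120 → met
Not met: 1, 3, 4, 6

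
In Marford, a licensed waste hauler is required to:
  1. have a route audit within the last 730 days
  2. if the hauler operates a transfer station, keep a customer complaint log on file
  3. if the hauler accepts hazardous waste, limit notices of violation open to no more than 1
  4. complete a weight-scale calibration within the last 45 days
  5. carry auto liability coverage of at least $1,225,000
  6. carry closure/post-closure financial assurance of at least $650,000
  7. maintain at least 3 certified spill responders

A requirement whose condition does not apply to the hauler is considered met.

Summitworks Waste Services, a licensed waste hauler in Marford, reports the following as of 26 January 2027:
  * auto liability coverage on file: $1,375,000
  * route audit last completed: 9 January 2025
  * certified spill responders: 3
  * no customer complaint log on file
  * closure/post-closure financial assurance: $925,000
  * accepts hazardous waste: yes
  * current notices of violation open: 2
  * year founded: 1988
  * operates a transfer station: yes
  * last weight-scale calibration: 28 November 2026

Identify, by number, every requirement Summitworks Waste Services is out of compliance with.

1, 2, 3, 4

1. route audit 747 days ago vs limit 730 → not met
2. condition 'operates a transfer station' holds; customer complaint log absent → not met
3. condition 'accepts hazardous waste' holds; notices of violation open 2 > 1 → not met
4. weight-scale calibration 59 days ago vs limit 45 → not met
5. auto liability coverage $1,375,000 ≥ $1,225,000 → met
6. closure/post-closure financial assurance $925,000 ≥ $650,000 → met
7. certified spill responders 3 ≥ 3 → met
Not met: 1, 2, 3, 4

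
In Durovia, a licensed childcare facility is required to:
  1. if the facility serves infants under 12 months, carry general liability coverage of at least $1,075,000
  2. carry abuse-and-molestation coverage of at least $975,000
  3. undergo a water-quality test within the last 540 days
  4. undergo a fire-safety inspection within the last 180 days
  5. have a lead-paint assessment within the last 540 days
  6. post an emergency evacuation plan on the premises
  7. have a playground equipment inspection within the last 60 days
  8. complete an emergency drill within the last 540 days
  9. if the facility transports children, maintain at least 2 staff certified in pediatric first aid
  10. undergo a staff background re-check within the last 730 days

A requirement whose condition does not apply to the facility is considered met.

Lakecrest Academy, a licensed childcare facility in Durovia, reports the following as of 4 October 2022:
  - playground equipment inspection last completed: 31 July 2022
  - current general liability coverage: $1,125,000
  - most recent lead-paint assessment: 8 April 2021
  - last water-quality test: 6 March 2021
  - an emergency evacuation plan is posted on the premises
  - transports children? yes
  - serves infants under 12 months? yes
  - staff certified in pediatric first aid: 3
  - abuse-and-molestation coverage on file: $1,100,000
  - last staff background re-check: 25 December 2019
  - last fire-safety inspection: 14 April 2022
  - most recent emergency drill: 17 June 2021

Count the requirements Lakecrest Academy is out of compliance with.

4

1. condition 'serves infants under 12 months' holds; general liability coverage $1,125,000 ≥ $1,075,000 → met
2. abuse-and-molestation coverage $1,100,000 ≥ $975,000 → met
3. water-quality test 577 days ago vs limit 540 → not met
4. fire-safety inspection 173 days ago vs limit 180 → met
5. lead-paint assessment 544 days ago vs limit 540 → not met
6. emergency evacuation plan present → met
7. playground equipment inspection 65 days ago vs limit 60 → not met
8. emergency drill 474 days ago vs limit 540 → met
9. condition 'transports children' holds; staff certified in pediatric first aid 3 ≥ 2 → met
10. staff background re-check 1014 days ago vs limit 730 → not met
Not met: 4 of 10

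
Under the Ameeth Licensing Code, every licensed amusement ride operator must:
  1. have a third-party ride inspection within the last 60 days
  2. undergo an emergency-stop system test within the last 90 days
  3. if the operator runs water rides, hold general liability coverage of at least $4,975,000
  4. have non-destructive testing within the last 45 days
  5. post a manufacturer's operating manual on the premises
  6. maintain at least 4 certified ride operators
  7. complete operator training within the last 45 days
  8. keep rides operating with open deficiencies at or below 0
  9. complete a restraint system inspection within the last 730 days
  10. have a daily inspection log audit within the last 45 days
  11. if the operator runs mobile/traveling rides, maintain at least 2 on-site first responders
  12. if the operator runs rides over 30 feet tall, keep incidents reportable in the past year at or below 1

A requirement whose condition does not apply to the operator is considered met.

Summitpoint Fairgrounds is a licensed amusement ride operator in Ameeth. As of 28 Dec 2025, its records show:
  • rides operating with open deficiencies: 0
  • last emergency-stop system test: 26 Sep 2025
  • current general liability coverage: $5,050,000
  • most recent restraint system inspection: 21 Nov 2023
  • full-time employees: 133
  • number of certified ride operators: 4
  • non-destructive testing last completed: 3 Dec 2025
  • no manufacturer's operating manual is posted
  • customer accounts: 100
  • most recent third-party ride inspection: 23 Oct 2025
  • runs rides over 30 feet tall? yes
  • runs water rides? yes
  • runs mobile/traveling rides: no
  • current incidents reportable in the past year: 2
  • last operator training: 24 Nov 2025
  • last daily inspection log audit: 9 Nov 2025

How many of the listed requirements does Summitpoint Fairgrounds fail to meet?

6

1. third-party ride inspection 66 days ago vs limit 60 → not met
2. emergency-stop system test 93 days ago vs limit 90 → not met
3. condition 'runs water rides' holds; general liability coverage $5,050,000 ≥ $4,975,000 → met
4. non-destructive testing 25 days ago vs limit 45 → met
5. manufacturer's operating manual absent → not met
6. certified ride operators 4 ≥ 4 → met
7. operator training 34 days ago vs limit 45 → met
8. rides operating with open deficiencies 0 ≤ 0 → met
9. restraint system inspection 768 days ago vs limit 730 → not met
10. daily inspection log audit 49 days ago vs limit 45 → not met
11. condition 'runs mobile/traveling rides' does not hold → requirement n/a → met
12. condition 'runs rides over 30 feet tall' holds; incidents reportable in the past year 2 > 1 → not met
Not met: 6 of 12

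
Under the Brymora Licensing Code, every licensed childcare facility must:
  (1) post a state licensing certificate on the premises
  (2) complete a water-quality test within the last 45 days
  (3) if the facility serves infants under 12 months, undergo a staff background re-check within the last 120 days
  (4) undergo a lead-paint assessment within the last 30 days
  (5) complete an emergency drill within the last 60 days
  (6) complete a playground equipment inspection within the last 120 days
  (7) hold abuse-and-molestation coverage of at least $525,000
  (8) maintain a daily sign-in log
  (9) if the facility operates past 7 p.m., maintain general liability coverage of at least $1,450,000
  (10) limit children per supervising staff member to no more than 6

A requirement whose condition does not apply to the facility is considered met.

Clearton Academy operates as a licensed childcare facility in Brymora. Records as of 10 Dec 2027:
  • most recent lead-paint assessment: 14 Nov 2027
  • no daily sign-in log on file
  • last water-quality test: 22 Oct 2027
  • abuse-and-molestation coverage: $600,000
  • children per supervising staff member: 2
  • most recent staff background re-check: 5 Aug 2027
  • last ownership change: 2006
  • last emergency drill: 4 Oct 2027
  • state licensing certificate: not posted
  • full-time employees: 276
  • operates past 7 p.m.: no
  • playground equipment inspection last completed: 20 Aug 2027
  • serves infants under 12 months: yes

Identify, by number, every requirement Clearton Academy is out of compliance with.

1. state licensing certificate absent → not met
2. water-quality test 49 days ago vs limit 45 → not met
3. condition 'serves infants under 12 months' holds; staff background re-check 127 days ago vs limit 120 → not met
4. lead-paint assessment 26 days ago vs limit 30 → met
5. emergency drill 67 days ago vs limit 60 → not met
6. playground equipment inspection 112 days ago vs limit 120 → met
7. abuse-and-molestation coverage $600,000 ≥ $525,000 → met
8. daily sign-in log absent → not met
9. condition 'operates past 7 p.m.' does not hold → requirement n/a → met
10. children per supervising staff member 2 ≤ 6 → met
Not met: 1, 2, 3, 5, 8

1, 2, 3, 5, 8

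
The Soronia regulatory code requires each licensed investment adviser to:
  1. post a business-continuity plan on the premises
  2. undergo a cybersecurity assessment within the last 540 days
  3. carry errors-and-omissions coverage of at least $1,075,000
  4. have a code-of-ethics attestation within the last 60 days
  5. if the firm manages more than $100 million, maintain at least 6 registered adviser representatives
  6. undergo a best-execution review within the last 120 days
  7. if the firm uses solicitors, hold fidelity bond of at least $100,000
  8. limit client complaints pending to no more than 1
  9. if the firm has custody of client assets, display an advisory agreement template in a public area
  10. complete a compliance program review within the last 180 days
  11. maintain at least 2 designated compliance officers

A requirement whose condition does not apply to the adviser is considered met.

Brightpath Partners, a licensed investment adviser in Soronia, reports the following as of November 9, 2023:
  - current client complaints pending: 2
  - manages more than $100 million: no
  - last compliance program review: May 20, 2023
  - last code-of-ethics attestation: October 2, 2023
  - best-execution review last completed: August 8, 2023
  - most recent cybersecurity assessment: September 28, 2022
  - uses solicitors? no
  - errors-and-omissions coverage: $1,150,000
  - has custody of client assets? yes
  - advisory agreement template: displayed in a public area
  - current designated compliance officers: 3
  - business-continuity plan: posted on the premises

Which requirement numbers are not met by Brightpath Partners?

8

1. business-continuity plan present → met
2. cybersecurity assessment 407 days ago vs limit 540 → met
3. errors-and-omissions coverage $1,150,000 ≥ $1,075,000 → met
4. code-of-ethics attestation 38 days ago vs limit 60 → met
5. condition 'manages more than $100 million' does not hold → requirement n/a → met
6. best-execution review 93 days ago vs limit 120 → met
7. condition 'uses solicitors' does not hold → requirement n/a → met
8. client complaints pending 2 > 1 → not met
9. condition 'has custody of client assets' holds; advisory agreement template present → met
10. compliance program review 173 days ago vs limit 180 → met
11. designated compliance officers 3 ≥ 2 → met
Not met: 8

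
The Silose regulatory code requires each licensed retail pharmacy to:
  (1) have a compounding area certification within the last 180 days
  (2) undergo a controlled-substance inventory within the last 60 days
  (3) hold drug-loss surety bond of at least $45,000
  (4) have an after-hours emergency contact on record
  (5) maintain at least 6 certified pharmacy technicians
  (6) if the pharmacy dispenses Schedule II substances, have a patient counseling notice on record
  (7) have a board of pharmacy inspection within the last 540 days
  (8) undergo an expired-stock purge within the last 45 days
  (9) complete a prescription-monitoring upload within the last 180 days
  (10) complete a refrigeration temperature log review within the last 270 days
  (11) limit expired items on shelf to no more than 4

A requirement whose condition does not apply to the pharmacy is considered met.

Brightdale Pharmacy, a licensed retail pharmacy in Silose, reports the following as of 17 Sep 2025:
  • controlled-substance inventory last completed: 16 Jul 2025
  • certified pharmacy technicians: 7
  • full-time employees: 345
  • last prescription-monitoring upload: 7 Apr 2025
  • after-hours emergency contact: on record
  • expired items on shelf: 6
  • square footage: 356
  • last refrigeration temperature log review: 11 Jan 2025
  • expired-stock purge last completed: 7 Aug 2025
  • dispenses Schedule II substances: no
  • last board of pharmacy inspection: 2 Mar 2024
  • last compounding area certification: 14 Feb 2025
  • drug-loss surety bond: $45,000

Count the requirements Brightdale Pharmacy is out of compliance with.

1. compounding area certification 215 days ago vs limit 180 → not met
2. controlled-substance inventory 63 days ago vs limit 60 → not met
3. drug-loss surety bond $45,000 ≥ $45,000 → met
4. after-hours emergency contact present → met
5. certified pharmacy technicians 7 ≥ 6 → met
6. condition 'dispenses Schedule II substances' does not hold → requirement n/a → met
7. board of pharmacy inspection 564 days ago vs limit 540 → not met
8. expired-stock purge 41 days ago vs limit 45 → met
9. prescription-monitoring upload 163 days ago vs limit 180 → met
10. refrigeration temperature log review 249 days ago vs limit 270 → met
11. expired items on shelf 6 > 4 → not met
Not met: 4 of 11

4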